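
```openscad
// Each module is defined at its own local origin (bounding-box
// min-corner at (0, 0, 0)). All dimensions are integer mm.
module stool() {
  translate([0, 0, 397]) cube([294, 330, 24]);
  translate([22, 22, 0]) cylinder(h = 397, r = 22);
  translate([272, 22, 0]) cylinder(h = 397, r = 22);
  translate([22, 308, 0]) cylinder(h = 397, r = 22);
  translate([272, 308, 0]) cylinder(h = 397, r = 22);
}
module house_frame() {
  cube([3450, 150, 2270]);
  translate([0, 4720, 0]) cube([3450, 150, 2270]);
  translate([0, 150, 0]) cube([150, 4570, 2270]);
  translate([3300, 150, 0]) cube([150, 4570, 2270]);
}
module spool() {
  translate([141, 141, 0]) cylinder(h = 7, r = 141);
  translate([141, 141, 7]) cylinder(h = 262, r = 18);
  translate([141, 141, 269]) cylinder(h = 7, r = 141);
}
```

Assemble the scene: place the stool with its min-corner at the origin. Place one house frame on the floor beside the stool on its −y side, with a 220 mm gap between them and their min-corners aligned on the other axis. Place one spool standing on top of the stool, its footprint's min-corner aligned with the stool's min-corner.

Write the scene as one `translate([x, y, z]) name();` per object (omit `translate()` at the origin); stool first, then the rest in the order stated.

stool();
translate([0, -5090, 0]) house_frame();
translate([0, 0, 421]) spool();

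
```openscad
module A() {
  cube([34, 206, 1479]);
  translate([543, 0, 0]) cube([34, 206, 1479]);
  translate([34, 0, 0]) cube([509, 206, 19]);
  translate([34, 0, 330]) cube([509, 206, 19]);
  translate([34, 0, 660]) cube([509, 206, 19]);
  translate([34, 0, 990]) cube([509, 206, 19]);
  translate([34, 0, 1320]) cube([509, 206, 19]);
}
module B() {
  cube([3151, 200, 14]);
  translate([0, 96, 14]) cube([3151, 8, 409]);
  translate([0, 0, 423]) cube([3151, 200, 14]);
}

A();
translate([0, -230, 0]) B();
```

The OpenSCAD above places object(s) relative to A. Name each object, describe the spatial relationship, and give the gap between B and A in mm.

A is a bookshelf. B is an I-beam. The I-beam is on the floor beside the bookshelf on its −y side. The gap between the I-beam and the bookshelf is 30 mm.

The I-beam's nearest face is 30 mm from the bookshelf's −y face.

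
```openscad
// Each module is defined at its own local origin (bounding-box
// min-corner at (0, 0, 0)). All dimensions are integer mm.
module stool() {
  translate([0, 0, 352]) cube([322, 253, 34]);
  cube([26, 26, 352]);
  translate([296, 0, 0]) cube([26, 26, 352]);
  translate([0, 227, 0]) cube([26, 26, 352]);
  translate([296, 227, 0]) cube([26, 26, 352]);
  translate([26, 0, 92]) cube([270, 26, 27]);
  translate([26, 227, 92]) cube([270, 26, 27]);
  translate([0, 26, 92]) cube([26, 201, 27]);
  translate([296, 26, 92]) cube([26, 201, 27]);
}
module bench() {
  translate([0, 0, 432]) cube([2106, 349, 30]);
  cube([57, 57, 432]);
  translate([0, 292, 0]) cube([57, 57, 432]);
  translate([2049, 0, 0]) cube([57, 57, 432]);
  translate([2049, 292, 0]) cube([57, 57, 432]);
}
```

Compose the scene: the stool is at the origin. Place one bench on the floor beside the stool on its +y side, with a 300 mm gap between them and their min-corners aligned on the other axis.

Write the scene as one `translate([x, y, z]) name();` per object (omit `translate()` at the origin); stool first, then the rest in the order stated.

stool();
translate([0, 553, 0]) bench();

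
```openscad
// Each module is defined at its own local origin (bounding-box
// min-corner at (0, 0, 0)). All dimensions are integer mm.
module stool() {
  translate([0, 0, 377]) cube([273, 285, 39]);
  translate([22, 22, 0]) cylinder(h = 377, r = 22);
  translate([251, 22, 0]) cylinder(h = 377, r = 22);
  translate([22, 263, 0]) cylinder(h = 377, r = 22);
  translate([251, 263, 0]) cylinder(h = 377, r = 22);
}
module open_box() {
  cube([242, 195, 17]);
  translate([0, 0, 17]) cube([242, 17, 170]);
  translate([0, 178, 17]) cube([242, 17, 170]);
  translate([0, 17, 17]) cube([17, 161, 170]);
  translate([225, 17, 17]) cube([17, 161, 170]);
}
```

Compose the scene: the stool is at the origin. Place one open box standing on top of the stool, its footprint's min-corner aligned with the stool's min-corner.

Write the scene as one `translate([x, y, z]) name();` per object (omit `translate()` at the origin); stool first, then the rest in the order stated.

stool();
translate([0, 0, 416]) open_box();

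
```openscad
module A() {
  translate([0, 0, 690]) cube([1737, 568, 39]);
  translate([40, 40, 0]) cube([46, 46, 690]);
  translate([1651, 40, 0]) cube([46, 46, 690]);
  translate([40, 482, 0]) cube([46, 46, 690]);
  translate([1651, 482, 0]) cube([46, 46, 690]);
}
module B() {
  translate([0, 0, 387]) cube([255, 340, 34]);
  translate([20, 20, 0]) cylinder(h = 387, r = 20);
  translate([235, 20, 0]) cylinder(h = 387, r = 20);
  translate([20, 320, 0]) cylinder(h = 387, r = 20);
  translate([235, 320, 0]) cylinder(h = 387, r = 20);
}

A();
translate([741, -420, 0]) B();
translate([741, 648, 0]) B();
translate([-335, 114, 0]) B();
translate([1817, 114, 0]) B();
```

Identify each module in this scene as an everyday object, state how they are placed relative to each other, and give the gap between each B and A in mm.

Each stool's nearest face is 80 mm from the table's bounding box.

A is a table. B is a stool. Four stools sit around the table at the −y, +y, −x, +x sides. The gap between each stool and the table is 80 mm.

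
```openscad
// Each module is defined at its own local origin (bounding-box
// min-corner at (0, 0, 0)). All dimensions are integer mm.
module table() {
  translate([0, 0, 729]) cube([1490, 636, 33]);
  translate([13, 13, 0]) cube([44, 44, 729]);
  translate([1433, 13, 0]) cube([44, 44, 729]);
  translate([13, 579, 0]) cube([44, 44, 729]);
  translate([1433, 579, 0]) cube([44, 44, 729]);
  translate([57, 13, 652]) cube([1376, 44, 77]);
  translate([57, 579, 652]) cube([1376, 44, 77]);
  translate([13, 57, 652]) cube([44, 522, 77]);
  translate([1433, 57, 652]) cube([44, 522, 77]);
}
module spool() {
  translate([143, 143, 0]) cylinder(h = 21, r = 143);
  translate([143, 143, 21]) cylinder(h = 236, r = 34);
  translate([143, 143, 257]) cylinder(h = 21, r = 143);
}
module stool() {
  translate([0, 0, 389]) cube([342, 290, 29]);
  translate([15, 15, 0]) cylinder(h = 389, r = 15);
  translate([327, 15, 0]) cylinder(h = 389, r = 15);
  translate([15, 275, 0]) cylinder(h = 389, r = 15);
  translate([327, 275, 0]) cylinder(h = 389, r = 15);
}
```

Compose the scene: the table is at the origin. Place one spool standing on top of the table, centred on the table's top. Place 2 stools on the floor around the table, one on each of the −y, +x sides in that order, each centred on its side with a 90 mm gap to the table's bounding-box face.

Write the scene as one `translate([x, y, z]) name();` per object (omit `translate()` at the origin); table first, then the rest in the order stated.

table();
translate([602, 175, 762]) spool();
translate([574, -380, 0]) stool();
translate([1580, 173, 0]) stool();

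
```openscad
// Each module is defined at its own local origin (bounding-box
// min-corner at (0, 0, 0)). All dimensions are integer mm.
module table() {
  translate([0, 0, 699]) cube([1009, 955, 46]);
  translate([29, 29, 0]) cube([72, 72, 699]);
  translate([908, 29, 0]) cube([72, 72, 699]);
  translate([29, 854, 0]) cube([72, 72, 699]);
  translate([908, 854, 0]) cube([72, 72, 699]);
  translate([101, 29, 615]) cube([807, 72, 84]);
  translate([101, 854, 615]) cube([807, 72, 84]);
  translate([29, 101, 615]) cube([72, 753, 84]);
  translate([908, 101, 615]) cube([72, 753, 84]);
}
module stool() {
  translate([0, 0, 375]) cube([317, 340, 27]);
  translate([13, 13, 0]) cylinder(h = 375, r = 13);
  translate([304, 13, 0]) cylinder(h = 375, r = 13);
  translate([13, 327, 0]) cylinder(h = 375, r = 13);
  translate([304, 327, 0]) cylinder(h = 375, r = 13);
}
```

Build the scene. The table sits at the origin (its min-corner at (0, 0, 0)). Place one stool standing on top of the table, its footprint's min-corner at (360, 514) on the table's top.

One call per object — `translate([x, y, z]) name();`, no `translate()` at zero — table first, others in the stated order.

table();
translate([360, 514, 745]) stool();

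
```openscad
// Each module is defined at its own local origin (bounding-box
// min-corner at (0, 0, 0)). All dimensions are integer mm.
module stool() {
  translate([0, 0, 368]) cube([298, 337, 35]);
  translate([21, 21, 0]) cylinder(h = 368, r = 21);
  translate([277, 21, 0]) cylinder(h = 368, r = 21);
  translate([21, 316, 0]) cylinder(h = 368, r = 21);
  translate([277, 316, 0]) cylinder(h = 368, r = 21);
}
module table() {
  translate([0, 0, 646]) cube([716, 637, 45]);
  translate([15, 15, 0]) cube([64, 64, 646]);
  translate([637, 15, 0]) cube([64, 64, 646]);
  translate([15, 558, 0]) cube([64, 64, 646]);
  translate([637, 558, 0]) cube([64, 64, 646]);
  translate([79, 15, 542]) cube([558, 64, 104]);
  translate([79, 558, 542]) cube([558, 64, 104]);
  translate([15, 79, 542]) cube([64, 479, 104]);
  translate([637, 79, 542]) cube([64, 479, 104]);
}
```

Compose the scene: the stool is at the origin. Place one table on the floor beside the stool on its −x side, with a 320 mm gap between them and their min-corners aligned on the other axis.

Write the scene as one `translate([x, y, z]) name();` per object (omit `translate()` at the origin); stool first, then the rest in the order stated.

stool();
translate([-1036, 0, 0]) table();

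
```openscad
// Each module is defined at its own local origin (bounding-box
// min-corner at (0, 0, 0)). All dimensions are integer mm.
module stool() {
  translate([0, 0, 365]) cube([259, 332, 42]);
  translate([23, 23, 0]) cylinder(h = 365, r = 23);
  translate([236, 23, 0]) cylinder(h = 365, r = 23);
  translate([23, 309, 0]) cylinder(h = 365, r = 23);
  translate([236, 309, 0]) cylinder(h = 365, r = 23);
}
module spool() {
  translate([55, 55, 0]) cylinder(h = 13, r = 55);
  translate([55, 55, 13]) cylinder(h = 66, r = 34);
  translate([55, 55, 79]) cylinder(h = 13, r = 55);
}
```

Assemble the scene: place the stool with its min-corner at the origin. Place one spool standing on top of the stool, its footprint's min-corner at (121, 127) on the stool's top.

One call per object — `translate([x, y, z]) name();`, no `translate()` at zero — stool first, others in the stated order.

stool();
translate([121, 127, 407]) spool();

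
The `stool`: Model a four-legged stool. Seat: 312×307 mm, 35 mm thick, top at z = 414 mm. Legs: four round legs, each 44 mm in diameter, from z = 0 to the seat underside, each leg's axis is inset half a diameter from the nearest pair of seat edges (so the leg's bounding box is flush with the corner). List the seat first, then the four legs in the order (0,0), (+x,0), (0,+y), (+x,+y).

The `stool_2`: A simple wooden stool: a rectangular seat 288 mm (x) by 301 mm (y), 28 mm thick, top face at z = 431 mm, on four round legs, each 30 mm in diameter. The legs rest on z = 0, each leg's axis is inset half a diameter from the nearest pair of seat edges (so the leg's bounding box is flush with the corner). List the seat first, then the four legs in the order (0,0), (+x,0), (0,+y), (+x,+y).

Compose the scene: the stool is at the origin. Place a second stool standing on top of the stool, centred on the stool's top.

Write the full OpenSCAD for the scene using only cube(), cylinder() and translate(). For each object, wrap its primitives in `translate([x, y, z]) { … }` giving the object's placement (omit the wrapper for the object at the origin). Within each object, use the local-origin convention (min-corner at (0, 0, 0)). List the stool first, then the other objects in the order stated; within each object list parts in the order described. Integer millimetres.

translate([0, 0, 379]) cube([312, 307, 35]);
translate([22, 22, 0]) cylinder(h = 379, r = 22);
translate([290, 22, 0]) cylinder(h = 379, r = 22);
translate([22, 285, 0]) cylinder(h = 379, r = 22);
translate([290, 285, 0]) cylinder(h = 379, r = 22);
translate([12, 3, 414]) {
  translate([0, 0, 403]) cube([288, 301, 28]);
  translate([15, 15, 0]) cylinder(h = 403, r = 15);
  translate([273, 15, 0]) cylinder(h = 403, r = 15);
  translate([15, 286, 0]) cylinder(h = 403, r = 15);
  translate([273, 286, 0]) cylinder(h = 403, r = 15);
}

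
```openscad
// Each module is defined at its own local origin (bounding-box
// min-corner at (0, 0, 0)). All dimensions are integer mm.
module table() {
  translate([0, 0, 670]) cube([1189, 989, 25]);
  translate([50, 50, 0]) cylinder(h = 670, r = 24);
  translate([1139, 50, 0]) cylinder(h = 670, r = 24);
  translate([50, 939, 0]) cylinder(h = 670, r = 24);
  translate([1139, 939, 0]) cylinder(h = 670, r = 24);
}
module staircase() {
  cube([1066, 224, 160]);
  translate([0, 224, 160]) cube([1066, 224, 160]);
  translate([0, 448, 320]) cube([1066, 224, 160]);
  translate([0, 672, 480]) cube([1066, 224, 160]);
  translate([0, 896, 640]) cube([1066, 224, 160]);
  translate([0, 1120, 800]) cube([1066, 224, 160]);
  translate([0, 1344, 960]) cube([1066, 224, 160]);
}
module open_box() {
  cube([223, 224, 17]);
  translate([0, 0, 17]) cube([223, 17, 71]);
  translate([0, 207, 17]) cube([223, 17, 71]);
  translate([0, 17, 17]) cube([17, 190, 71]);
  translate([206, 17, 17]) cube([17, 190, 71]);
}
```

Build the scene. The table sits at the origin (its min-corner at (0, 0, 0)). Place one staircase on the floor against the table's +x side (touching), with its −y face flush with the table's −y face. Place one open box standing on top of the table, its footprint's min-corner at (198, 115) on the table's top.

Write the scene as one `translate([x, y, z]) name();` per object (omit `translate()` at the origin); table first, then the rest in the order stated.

table();
translate([1189, 0, 0]) staircase();
translate([198, 115, 695]) open_box();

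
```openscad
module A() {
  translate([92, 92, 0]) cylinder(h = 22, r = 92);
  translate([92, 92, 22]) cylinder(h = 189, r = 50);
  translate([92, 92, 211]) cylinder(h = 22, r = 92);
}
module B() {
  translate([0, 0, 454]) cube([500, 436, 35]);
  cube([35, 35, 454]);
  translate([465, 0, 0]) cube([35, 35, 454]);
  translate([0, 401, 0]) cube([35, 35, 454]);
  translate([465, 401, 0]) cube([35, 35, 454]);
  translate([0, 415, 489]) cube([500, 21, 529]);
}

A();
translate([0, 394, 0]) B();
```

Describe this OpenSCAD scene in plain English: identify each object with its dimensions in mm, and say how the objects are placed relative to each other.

A is a spool: two coaxial disc flanges of radius 92 mm and thickness 22 mm, joined by a core cylinder of radius 50 mm and height 189 mm. The lower flange rests on z = 0 and the three cylinders share a vertical axis.

B is a chair. The seat is a 500×436×35 mm slab with its top at z = 489 mm, on four 35×35 mm corner legs (flush with the seat edges, standing on z = 0). A flat backrest 21 mm thick, 529 mm tall, spans the full seat width and rises from the seat top along its +y edge, rear face flush with the rear of the seat.

The chair is on the floor beside the spool on its +y side.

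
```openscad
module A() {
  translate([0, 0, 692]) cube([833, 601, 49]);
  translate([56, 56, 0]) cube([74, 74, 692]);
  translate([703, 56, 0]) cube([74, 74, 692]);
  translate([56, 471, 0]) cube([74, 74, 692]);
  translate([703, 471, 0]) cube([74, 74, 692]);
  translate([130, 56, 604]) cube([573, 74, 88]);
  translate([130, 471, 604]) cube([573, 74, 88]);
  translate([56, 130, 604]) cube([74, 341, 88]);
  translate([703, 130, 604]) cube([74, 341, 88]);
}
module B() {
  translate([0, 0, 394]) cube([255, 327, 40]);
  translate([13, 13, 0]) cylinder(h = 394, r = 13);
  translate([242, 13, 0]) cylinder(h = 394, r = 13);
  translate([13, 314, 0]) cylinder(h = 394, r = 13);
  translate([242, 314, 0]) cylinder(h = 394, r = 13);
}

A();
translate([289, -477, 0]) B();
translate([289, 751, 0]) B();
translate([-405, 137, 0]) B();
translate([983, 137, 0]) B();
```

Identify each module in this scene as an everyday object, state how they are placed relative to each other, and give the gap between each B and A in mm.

A is a table. B is a stool. Four stools sit around the table at the −y, +y, −x, +x sides. The gap between each stool and the table is 150 mm.

Each stool's nearest face is 150 mm from the table's bounding box.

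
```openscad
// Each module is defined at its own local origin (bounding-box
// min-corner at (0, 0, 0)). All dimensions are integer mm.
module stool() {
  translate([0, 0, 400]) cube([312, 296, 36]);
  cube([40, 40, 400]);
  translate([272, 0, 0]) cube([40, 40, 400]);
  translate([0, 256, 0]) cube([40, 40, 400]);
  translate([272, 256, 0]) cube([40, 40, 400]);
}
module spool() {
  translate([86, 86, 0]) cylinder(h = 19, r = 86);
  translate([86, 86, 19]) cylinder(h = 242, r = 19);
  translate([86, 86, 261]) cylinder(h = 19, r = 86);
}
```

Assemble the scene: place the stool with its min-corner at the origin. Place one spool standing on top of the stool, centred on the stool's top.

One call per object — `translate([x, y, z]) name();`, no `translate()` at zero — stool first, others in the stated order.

stool();
translate([70, 62, 436]) spool();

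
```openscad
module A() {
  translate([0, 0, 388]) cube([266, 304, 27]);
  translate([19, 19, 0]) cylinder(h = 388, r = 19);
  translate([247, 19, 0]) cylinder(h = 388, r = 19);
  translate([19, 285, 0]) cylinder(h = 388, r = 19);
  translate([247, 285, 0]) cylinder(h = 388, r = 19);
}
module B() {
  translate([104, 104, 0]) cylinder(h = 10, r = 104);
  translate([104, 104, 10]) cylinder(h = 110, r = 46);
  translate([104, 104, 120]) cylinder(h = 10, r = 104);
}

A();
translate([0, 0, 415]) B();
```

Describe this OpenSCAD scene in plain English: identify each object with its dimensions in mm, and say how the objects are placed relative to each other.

A is a four-legged stool. The seat is 266×304 mm, 27 mm thick, top at z = 415 mm. It stands on four round legs, each 38 mm in diameter, from z = 0 to the seat underside, each leg's axis is inset half a diameter from the nearest pair of seat edges (so the leg's bounding box is flush with the corner).

B is a spool: two coaxial disc flanges of radius 104 mm and thickness 10 mm, joined by a core cylinder of radius 46 mm and height 110 mm. The lower flange rests on z = 0 and the three cylinders share a vertical axis.

The spool is on top of the stool.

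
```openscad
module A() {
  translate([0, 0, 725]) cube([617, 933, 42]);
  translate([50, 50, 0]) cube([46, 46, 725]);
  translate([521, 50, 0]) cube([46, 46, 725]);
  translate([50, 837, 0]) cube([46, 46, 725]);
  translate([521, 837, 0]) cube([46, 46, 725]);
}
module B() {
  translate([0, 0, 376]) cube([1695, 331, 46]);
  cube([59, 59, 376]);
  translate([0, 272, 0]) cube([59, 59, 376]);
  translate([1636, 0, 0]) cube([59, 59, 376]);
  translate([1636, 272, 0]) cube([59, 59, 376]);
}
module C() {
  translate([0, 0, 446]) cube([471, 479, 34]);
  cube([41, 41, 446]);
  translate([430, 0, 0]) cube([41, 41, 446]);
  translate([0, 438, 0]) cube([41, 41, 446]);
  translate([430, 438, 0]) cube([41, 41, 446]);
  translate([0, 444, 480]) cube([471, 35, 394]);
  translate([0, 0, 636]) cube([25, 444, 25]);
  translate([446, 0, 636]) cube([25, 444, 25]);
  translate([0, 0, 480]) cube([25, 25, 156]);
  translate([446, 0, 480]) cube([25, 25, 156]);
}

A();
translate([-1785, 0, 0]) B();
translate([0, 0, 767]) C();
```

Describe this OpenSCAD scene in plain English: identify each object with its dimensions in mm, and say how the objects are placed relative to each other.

A is a table with a 617×933 mm rectangular top, 42 mm thick, top surface at z = 767 mm, supported by four 46×46 mm square legs, each inset 50 mm from the nearest pair of top edges, running from the floor.

B is a bench: a 1695×331 mm seat slab, 46 mm thick, top at z = 422 mm, on four 59×59 mm square legs flush with the seat corners and standing on z = 0.

C is a chair. The seat is a 471×479×34 mm slab with its top at z = 480 mm, on four 41×41 mm corner legs (flush with the seat edges, standing on z = 0). A flat backrest 35 mm thick, 394 mm tall, spans the full seat width and rises from the seat top along its +y edge, rear face flush with the rear of the seat. Two armrests of 25×25 mm section run along each side from the seat's front edge to the front of the backrest, top faces 181 mm above the seat top and outer faces flush with the seat's x-edges; a 25×25 mm post under the front of each armrest stands on the seat at the front corner.

The bench is on the floor beside the table on its −x side. The chair is on top of the table.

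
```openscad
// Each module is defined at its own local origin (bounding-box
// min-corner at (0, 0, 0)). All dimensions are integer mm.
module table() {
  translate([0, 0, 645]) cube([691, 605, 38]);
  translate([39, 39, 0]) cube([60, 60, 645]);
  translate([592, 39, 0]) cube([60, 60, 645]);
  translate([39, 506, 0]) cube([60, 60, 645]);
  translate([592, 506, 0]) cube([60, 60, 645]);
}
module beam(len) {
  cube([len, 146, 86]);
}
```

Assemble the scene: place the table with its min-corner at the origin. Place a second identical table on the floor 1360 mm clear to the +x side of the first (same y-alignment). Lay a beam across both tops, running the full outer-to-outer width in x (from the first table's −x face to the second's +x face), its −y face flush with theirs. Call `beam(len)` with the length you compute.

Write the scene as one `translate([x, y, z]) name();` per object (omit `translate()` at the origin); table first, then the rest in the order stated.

table();
translate([2051, 0, 0]) table();
translate([0, 0, 683]) beam(2742);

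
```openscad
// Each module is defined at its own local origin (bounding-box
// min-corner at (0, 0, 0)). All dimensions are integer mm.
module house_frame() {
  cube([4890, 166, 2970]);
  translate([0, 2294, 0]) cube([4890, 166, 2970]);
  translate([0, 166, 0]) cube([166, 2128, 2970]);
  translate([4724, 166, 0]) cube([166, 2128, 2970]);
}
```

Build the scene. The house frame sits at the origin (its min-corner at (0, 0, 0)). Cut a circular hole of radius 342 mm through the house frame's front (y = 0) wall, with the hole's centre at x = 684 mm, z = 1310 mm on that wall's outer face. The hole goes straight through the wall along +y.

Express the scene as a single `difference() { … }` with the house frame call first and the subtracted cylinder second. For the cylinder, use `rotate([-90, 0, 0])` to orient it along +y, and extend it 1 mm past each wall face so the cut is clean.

difference() {
  house_frame();
  translate([684, -1, 1310]) rotate([-90, 0, 0]) cylinder(h = 168, r = 342);
}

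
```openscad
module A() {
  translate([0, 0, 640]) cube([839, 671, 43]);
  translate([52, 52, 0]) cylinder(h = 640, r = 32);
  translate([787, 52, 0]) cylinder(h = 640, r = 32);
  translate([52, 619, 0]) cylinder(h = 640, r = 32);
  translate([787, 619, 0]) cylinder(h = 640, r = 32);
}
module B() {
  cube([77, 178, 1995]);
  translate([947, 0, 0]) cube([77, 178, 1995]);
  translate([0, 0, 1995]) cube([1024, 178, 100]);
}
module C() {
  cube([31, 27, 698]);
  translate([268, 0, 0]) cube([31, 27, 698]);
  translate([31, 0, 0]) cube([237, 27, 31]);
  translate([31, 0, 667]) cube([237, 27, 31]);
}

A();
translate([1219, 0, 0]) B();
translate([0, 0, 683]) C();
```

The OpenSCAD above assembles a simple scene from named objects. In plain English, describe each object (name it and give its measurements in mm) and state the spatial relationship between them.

A is a table: top 839 mm (x) × 671 mm (y), 43 mm thick, upper face at z = 683 mm, on four round legs of 64 mm diameter, each leg's bounding box inset 20 mm from the nearest pair of top edges, running from z = 0 to the bottom of the top.

B is a door frame. The clear opening is 870 mm wide and 1995 mm high. Two 77 mm wide jambs, 178 mm deep, stand either side of the opening from the floor to the top of the opening. A 100 mm thick head sits across the top of both jambs, spanning the full outside width of the frame.

C is a rectangular picture frame lying in the x–z plane (depth along y). The opening is 237 mm wide (x) by 636 mm tall (z), surrounded by a border 31 mm wide on all four sides. The frame is 27 mm deep and is made of two full-height vertical stiles with two horizontal rails fitted between them.

The door frame is on the floor beside the table on its +x side. The picture frame is on top of the table.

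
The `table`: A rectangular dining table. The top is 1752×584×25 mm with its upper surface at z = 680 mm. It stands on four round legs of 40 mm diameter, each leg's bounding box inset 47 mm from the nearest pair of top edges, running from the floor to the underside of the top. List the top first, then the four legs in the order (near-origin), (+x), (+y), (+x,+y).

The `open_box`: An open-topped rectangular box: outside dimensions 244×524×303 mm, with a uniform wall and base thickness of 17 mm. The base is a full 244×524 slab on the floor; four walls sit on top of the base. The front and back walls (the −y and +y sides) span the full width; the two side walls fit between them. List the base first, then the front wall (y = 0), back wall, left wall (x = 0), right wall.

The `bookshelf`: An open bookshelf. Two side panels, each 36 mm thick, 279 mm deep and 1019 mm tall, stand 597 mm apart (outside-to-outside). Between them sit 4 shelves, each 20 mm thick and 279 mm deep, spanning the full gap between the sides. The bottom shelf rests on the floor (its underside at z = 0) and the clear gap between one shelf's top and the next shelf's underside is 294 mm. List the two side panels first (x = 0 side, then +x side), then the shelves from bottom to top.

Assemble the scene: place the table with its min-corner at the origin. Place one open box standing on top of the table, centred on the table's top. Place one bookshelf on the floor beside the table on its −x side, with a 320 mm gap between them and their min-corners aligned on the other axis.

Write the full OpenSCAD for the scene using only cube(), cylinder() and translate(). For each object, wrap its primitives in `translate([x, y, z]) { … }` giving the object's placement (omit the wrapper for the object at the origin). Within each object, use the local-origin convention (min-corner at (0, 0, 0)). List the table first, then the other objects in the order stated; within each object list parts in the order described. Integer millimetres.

translate([0, 0, 655]) cube([1752, 584, 25]);
translate([67, 67, 0]) cylinder(h = 655, r = 20);
translate([1685, 67, 0]) cylinder(h = 655, r = 20);
translate([67, 517, 0]) cylinder(h = 655, r = 20);
translate([1685, 517, 0]) cylinder(h = 655, r = 20);
translate([754, 30, 680]) {
  cube([244, 524, 17]);
  translate([0, 0, 17]) cube([244, 17, 286]);
  translate([0, 507, 17]) cube([244, 17, 286]);
  translate([0, 17, 17]) cube([17, 490, 286]);
  translate([227, 17, 17]) cube([17, 490, 286]);
}
translate([-917, 0, 0]) {
  cube([36, 279, 1019]);
  translate([561, 0, 0]) cube([36, 279, 1019]);
  translate([36, 0, 0]) cube([525, 279, 20]);
  translate([36, 0, 314]) cube([525, 279, 20]);
  translate([36, 0, 628]) cube([525, 279, 20]);
  translate([36, 0, 942]) cube([525, 279, 20]);
}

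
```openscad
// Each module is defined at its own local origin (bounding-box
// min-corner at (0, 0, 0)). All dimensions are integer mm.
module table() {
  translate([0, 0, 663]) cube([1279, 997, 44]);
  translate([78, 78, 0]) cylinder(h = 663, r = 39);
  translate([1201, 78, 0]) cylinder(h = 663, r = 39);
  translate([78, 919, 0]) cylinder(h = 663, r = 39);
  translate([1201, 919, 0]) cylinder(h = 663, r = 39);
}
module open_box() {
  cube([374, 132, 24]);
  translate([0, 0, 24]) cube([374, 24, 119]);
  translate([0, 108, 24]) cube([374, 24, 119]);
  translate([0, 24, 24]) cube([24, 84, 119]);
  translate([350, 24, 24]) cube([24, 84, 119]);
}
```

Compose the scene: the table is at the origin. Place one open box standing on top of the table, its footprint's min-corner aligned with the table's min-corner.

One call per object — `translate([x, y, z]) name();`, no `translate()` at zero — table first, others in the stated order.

table();
translate([0, 0, 707]) open_box();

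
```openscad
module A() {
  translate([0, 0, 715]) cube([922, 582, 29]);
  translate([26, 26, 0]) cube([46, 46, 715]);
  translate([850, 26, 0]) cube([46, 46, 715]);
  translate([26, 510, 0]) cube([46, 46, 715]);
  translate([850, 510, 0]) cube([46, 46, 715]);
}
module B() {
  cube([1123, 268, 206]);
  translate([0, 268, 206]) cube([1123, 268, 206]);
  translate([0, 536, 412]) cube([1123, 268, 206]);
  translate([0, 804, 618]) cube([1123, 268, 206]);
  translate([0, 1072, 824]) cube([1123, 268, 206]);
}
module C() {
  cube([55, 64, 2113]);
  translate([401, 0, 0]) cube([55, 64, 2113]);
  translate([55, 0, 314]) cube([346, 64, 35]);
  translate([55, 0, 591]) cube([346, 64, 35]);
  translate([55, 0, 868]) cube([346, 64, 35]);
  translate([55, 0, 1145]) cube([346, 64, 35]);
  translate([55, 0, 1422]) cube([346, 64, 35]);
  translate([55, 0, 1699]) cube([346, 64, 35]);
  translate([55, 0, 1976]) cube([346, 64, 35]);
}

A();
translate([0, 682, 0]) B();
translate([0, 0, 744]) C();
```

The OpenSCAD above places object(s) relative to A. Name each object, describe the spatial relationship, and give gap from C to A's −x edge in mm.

A is a table. B is a staircase. C is a ladder. The staircase is on the floor beside the table on its +y side. The ladder is on top of the table. The gap from the ladder to the table's −x edge is 0 mm.

The ladder's min-x is at 0; the table's min-x is 0; gap = 0 mm.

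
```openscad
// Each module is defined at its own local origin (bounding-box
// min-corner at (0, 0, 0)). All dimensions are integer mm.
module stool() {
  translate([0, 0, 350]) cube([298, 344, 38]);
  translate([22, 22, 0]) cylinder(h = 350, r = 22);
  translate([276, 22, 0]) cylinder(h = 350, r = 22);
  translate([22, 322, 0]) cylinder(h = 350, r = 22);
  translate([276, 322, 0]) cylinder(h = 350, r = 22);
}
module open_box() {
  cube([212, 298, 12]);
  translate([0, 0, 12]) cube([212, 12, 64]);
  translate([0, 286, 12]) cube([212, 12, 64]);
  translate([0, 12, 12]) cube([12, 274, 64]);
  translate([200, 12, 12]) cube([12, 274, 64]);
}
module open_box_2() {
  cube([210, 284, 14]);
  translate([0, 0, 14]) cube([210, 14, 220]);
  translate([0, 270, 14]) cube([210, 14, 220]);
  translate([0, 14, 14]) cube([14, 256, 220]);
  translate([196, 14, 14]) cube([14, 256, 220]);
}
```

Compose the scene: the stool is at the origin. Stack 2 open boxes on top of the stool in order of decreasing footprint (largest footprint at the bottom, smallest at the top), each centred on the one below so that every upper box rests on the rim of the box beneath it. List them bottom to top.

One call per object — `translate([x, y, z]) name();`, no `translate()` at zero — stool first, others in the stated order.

stool();
translate([43, 23, 388]) open_box();
translate([44, 30, 464]) open_box_2();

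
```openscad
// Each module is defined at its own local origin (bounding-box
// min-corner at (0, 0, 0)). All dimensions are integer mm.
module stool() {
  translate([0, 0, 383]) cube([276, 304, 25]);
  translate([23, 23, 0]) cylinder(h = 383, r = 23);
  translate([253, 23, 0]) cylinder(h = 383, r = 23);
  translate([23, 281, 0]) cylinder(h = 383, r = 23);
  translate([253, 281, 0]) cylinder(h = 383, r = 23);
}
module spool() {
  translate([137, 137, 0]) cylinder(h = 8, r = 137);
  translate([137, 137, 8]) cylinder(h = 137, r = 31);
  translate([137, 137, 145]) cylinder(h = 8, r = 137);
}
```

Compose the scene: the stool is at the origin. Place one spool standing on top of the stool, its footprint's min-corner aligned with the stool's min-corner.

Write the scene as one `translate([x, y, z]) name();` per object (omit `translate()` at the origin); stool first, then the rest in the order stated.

stool();
translate([0, 0, 408]) spool();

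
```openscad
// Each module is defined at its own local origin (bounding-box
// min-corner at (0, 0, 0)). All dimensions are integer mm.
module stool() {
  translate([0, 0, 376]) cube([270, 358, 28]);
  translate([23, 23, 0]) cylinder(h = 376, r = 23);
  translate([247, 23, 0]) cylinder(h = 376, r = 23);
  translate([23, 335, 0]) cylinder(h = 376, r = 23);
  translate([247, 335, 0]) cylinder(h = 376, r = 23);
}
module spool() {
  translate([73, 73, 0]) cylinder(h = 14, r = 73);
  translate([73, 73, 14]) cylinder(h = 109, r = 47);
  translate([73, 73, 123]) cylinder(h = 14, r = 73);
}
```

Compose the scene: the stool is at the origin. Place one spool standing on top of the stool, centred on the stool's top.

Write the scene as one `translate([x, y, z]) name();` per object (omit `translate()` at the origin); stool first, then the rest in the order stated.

stool();
translate([62, 106, 404]) spool();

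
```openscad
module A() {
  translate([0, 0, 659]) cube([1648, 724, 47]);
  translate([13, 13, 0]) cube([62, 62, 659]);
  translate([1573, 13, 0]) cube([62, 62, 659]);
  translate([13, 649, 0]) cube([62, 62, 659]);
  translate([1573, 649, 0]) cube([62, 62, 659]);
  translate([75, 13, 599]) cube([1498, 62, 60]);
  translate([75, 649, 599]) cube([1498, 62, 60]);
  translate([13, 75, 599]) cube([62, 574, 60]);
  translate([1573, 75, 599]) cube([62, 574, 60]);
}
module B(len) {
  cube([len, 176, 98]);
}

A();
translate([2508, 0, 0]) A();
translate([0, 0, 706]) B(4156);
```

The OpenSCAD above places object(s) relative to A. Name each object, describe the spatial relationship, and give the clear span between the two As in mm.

A is a table. B is a beam. A beam spans the tops of two tables. The clear span between the two tables is 860 mm.

Second table starts at x = 2508; first ends at x = 1648; clear span = 2508 − 1648 = 860 mm.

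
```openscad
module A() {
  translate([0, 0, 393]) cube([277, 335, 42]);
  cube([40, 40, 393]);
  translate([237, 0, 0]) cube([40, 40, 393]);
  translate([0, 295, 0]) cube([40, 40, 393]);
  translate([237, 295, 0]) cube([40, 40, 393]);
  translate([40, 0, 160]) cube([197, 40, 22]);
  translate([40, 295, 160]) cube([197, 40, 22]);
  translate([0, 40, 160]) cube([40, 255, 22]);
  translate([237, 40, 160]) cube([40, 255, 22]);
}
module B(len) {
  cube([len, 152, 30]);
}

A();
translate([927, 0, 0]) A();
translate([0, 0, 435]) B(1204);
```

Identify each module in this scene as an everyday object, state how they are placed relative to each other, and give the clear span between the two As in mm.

Second stool starts at x = 927; first ends at x = 277; clear span = 927 − 277 = 650 mm.

A is a stool. B is a beam. A beam spans the tops of two stools. The clear span between the two stools is 650 mm.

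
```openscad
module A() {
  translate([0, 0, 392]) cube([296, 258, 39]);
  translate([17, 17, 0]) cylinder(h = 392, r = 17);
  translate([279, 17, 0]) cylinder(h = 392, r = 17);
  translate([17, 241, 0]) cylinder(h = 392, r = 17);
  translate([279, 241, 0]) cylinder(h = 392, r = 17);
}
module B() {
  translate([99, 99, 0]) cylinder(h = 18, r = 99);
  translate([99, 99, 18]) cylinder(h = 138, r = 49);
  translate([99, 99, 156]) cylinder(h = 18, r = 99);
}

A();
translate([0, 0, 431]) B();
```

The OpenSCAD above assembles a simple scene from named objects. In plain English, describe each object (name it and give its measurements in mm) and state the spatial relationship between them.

A is a four-legged stool. The seat is 296×258 mm, 39 mm thick, top at z = 431 mm. It stands on four round legs, each 34 mm in diameter, from z = 0 to the seat underside, each leg's axis is inset half a diameter from the nearest pair of seat edges (so the leg's bounding box is flush with the corner).

B is a spool: two coaxial disc flanges of radius 99 mm and thickness 18 mm, joined by a core cylinder of radius 49 mm and height 138 mm. The lower flange rests on z = 0 and the three cylinders share a vertical axis.

The spool is on top of the stool.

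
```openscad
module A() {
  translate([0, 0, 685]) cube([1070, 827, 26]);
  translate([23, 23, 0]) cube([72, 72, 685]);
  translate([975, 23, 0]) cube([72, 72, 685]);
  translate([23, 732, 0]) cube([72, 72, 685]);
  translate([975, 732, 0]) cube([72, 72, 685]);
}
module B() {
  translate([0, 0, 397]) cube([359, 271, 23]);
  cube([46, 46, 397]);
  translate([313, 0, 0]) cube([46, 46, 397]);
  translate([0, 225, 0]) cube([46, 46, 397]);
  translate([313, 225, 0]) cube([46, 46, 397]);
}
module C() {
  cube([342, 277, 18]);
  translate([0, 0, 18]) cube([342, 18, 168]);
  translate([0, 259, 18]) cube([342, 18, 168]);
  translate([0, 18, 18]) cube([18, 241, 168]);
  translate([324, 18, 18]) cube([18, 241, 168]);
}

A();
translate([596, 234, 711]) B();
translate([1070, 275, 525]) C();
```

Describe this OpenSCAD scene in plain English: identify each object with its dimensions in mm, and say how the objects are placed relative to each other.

A is a table: top 1070 mm (x) × 827 mm (y), 26 mm thick, upper face at z = 711 mm, on four 72×72 mm square legs, each inset 23 mm from the nearest pair of top edges, running from z = 0 to the bottom of the top.

B is a four-legged stool. The seat is 359×271 mm, 23 mm thick, top at z = 420 mm. It stands on four square legs, each 46×46 mm in cross-section, from z = 0 to the seat underside, each flush with a corner of the seat.

C is an open-topped rectangular box: outside dimensions 342×277×186 mm, with a uniform wall and base thickness of 18 mm. The base is a full 342×277 slab on the floor; four walls sit on top of the base. The front and back walls (the −y and +y sides) span the full width; the two side walls fit between them.

The stool is on top of the table. The open box is beside the table with their tops flush at z = 711.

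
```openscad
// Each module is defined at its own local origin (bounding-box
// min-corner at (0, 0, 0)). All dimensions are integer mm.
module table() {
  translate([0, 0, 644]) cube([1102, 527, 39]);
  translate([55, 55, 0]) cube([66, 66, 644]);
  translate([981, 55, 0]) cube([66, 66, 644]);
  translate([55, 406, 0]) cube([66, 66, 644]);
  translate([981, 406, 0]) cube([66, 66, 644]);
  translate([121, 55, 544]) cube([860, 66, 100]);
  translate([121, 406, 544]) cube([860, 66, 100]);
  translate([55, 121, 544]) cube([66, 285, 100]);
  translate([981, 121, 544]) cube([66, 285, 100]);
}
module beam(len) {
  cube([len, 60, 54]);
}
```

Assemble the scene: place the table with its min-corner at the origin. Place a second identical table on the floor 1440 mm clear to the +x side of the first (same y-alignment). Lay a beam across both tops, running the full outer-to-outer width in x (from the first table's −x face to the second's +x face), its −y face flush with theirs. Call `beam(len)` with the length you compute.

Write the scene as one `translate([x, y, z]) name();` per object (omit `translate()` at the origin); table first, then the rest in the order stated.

table();
translate([2542, 0, 0]) table();
translate([0, 0, 683]) beam(3644);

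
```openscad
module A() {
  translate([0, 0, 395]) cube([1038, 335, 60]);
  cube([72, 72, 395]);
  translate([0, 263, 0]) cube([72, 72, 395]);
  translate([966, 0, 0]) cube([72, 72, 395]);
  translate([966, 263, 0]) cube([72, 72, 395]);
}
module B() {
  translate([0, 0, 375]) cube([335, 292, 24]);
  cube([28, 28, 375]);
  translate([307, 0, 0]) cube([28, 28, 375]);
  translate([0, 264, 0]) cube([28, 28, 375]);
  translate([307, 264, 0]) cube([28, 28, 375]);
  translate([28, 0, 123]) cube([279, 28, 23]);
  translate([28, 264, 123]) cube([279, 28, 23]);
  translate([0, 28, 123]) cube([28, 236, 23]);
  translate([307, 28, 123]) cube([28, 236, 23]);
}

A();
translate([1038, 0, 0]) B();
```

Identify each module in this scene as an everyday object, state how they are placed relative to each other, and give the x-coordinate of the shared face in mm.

The bench's +x face and the stool's −x face are both at x = 1038 mm.

A is a bench. B is a stool. The stool is against the bench's +x side, with their −y faces flush. The x-coordinate of the shared face is 1038 mm.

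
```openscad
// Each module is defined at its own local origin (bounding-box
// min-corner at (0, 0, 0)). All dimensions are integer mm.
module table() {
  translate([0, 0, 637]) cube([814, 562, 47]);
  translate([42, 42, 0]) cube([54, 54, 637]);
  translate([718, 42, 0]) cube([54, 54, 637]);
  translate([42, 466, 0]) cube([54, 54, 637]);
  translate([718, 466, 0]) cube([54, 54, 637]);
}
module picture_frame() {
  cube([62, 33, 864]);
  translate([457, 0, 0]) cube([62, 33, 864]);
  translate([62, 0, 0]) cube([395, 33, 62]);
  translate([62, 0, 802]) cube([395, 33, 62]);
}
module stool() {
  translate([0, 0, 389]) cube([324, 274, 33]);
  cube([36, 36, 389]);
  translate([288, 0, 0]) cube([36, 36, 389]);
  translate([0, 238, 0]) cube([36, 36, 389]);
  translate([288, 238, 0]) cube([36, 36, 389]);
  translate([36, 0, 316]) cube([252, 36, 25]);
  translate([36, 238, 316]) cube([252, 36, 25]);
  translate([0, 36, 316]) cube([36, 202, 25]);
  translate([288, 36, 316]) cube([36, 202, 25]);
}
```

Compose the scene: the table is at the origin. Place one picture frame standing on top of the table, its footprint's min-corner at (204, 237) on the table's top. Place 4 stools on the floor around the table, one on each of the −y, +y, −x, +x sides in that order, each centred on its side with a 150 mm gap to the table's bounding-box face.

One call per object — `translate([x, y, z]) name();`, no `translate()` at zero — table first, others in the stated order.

table();
translate([204, 237, 684]) picture_frame();
translate([245, -424, 0]) stool();
translate([245, 712, 0]) stool();
translate([-474, 144, 0]) stool();
translate([964, 144, 0]) stool();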